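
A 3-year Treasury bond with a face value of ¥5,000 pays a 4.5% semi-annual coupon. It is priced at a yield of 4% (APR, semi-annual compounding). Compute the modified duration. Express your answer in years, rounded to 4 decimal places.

Periodic yield y = 0.02. First find Macaulay duration:
  t   CF        PV=CF/(1+0.02)^t    t·PV
  1       112.50       110.2941       110.2941
  2       112.50       108.1315       216.2630
  3       112.50       106.0113       318.0338
  4       112.50       103.9326       415.7304
  5       112.50       101.8947       509.4736
  6     5,112.50     4,539.7537    27,238.5221
  Σ                  5,070.0179    28,808.3171
P = 5,070.0179; Macaulay duration = 28,808.3171 / 5,070.0179 = 5.68209 half-year periods = 2.84105 years.
Modified duration = D_Mac / (1 + y) = 2.84105 / 1.02 = 2.78534 years.

2.7853 years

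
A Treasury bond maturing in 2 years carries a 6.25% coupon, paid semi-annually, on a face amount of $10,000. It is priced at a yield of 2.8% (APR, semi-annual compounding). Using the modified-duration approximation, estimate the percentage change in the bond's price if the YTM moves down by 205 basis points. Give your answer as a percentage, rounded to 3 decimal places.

Periodic yield y = 0.014. Modified duration first:
  t   CF        PV=CF/(1+0.014)^t    t·PV
  1       312.50       308.1854       308.1854
  2       312.50       303.9304       607.8608
  3       312.50       299.7341       899.2023
  4    10,312.50     9,754.6601    39,018.6404
  Σ                 10,666.5100    40,833.8889
P = 10,666.5100; D_Mac = 3.82823 half-year periods = 1.91412 yrs; D_mod = 1.91412/(1+0.014) = 1.88769 yrs.
ΔP/P ≈ -D_mod · Δy = -1.88769 × (-0.0205) = +0.038698 = +3.8698%.

+3.870%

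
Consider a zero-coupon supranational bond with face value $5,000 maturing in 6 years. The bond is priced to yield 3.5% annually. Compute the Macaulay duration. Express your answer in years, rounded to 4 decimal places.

A zero-coupon bond has a single cash flow at maturity, so its Macaulay duration equals its maturity: 6 years.

6.0000 years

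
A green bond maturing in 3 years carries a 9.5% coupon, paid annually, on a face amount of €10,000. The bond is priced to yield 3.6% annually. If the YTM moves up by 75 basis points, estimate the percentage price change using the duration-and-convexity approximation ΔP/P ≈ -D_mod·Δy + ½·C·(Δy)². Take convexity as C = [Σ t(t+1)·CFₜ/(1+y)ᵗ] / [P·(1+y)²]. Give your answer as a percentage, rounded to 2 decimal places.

-1.97%

With y = 0.036:
  t   CF        PV=CF/(1+0.036)^t    t·PV        t(t+1)·PV
  1       950.00       916.9884       916.9884       1,833.9768
  2       950.00       885.1240     1,770.2479       5,310.7437
  3    10,950.00     9,847.7010    29,543.1029     118,172.4117
  Σ                 11,649.8134    32,230.3393     125,317.1323
P = 11,649.8134; D_Mac = 2.76660 yrs; D_mod = 2.67046 yrs; C = 10.02241.
Duration effect: -2.67046 × (+0.0075) = -0.020028
Convexity effect: 0.5 × 10.02241 × (0.0075)² = +0.0002819
ΔP/P ≈ -0.020028 + 0.0002819 = -0.019747 = -1.9747%.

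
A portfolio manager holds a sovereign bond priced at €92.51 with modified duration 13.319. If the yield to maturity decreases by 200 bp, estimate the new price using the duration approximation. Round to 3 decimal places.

€117.153

Duration approximation: ΔP/P ≈ -D_mod · Δy = -13.319 × (-0.02) = +0.266380.
New price ≈ 92.51 × (1 + 0.266380) = 117.1528138.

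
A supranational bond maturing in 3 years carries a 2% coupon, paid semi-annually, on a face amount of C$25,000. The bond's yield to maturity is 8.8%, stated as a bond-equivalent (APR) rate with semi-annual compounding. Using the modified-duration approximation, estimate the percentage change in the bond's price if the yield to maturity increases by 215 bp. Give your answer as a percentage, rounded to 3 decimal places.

Periodic yield y = 0.044. Modified duration first:
  t   CF        PV=CF/(1+0.044)^t    t·PV
  1       250.00       239.4636       239.4636
  2       250.00       229.3713       458.7425
  3       250.00       219.7043       659.1128
  4       250.00       210.4447       841.7788
  5       250.00       201.5754     1,007.8770
  6    25,250.00    19,501.0677   117,006.4063
  Σ                 20,601.6270   120,213.3811
P = 20,601.6270; D_Mac = 5.83514 half-year periods = 2.91757 yrs; D_mod = 2.91757/(1+0.044) = 2.79461 yrs.
ΔP/P ≈ -D_mod · Δy = -2.79461 × (+0.0215) = -0.060084 = -6.0084%.

-6.008%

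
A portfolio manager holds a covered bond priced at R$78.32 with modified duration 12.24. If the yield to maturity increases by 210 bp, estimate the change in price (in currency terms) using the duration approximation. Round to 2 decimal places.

Duration approximation: ΔP/P ≈ -D_mod · Δy = -12.24 × (+0.021) = -0.257040.
ΔP ≈ 78.32 × (-0.257040) = -20.1313728.

-R$20.13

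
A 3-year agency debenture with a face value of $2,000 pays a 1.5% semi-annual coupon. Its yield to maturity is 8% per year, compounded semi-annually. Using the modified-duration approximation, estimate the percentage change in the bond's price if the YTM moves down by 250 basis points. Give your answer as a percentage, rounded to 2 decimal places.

Periodic yield y = 0.04. Modified duration first:
  t   CF        PV=CF/(1+0.04)^t    t·PV
  1        15.00        14.4231        14.4231
  2        15.00        13.8683        27.7367
  3        15.00        13.3349        40.0048
  4        15.00        12.8221        51.2883
  5        15.00        12.3289        61.6445
  6     2,015.00     1,592.4838     9,554.9026
  Σ                  1,659.2611     9,750.0000
P = 1,659.2611; D_Mac = 5.87611 half-year periods = 2.93805 yrs; D_mod = 2.93805/(1+0.04) = 2.82505 yrs.
ΔP/P ≈ -D_mod · Δy = -2.82505 × (-0.025) = +0.070626 = +7.0626%.

+7.06%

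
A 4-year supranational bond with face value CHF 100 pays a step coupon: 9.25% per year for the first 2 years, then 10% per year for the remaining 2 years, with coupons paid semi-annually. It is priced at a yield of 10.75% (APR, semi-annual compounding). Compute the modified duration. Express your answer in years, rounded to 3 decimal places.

3.240 years

Periodic yield y = 0.05375. First find Macaulay duration:
  t   CF        PV=CF/(1+0.05375)^t    t·PV
  1        4.625         4.3891         4.3891
  2        4.625         4.1652         8.3304
  3        4.625         3.9527        11.8582
  4        4.625         3.7511        15.0045
  5        5.000         3.8484        19.2421
  6        5.000         3.6521        21.9127
  7        5.000         3.4658        24.2608
  8      105.000        69.0699       552.5589
  Σ                     96.2944       657.5567
P = 96.2944; Macaulay duration = 657.5567 / 96.2944 = 6.82861 half-year periods = 3.41430 years.
Modified duration = D_Mac / (1 + y) = 3.41430 / 1.05375 = 3.24015 years.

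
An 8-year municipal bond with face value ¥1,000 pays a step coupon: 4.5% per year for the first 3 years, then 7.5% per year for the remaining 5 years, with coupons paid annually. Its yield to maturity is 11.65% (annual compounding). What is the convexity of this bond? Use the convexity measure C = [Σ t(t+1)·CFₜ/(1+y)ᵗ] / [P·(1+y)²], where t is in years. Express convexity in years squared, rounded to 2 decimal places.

With y = 0.1165:
  t   CF        PV=CF/(1+0.1165)^t    t·PV        t(t+1)·PV
  1        45.00        40.3045        40.3045          80.6090
  2        45.00        36.0990        72.1980         216.5939
  3        45.00        32.3323        96.9968         387.9874
  4        75.00        48.2643       193.0574         965.2868
  5        75.00        43.2282       216.1412       1,296.8474
  6        75.00        38.7176       232.3059       1,626.1410
  7        75.00        34.6777       242.7438       1,941.9507
  8     1,075.00       445.1831     3,561.4646      32,053.1814
  Σ                    718.8068     4,655.2122      38,568.5976
P = 718.8068.
Convexity = Σ t(t+1)·PV / [P·(1+y)²] = 38,568.5976 / (718.8068 × 1.246572) = 43.04317.

43.04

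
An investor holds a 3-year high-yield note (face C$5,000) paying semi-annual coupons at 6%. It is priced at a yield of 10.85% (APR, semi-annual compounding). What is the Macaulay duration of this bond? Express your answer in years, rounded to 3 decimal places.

Periodic yield y = 0.05425. Discount each cash flow and weight by its period:
  t   CF        PV=CF/(1+0.05425)^t    t·PV
  1       150.00       142.2812       142.2812
  2       150.00       134.9597       269.9194
  3       150.00       128.0149       384.0446
  4       150.00       121.4274       485.7097
  5       150.00       115.1790       575.8949
  6     5,150.00     3,750.9871    22,505.9226
  Σ                  4,392.8493    24,363.7725
Price P = Σ PV = 4,392.8493.
Macaulay duration = Σ(t·PV) / P = 24,363.7725 / 4,392.8493 = 5.54623 half-year periods.
In years: 5.54623 / 2 = 2.77312 years.

2.773 years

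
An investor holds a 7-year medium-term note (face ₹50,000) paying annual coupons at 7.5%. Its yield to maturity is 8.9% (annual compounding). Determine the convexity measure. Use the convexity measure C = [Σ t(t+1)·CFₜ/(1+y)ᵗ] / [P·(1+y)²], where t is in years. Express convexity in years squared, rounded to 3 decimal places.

With y = 0.089:
  t   CF        PV=CF/(1+0.089)^t    t·PV        t(t+1)·PV
  1     3,750.00     3,443.5262     3,443.5262       6,887.0523
  2     3,750.00     3,162.0993     6,324.1987      18,972.5960
  3     3,750.00     2,903.6725     8,711.0174      34,844.0698
  4     3,750.00     2,666.3659    10,665.4637      53,327.3183
  5     3,750.00     2,448.4535    12,242.2677      73,453.6064
  6     3,750.00     2,248.3504    13,490.1022      94,430.7153
  7    53,750.00    29,592.6127   207,148.2889   1,657,186.3114
  Σ                 46,465.0805   262,024.8648   1,939,101.6695
P = 46,465.0805.
Convexity = Σ t(t+1)·PV / [P·(1+y)²] = 1,939,101.6695 / (46,465.0805 × 1.185921) = 35.18991.

35.190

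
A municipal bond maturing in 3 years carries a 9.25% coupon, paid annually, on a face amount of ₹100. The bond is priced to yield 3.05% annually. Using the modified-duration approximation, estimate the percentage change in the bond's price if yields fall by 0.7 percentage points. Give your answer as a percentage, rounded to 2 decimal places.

+1.88%

Periodic yield y = 0.0305. Modified duration first:
  t   CF        PV=CF/(1+0.0305)^t    t·PV
  1         9.25         8.9762         8.9762
  2         9.25         8.7106        17.4211
  3       109.25        99.8338       299.5013
  Σ                    117.5205       325.8986
P = 117.5205; D_Mac = 2.77312 yrs; D_mod = 2.77312/(1+0.0305) = 2.69104 yrs.
ΔP/P ≈ -D_mod · Δy = -2.69104 × (-0.007) = +0.018837 = +1.8837%.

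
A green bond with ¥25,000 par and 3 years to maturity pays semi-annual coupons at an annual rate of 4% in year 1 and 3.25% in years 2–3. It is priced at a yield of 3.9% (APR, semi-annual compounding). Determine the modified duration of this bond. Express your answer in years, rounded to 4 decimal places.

Periodic yield y = 0.0195. First find Macaulay duration:
  t   CF        PV=CF/(1+0.0195)^t    t·PV
  1       500.00       490.4365       490.4365
  2       500.00       481.0559       962.1118
  3       406.25       383.3820     1,150.1459
  4       406.25       376.0490     1,504.1961
  5       406.25       368.8563     1,844.2816
  6    25,406.25    22,626.4899   135,758.9396
  Σ                 24,726.2696   141,710.1114
P = 24,726.2696; Macaulay duration = 141,710.1114 / 24,726.2696 = 5.73116 half-year periods = 2.86558 years.
Modified duration = D_Mac / (1 + y) = 2.86558 / 1.0195 = 2.81077 years.

2.8108 years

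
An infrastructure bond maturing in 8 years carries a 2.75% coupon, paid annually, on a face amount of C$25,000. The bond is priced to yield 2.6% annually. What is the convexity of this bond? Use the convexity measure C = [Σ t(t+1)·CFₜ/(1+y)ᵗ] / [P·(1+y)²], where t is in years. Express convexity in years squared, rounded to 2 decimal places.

With y = 0.026:
  t   CF        PV=CF/(1+0.026)^t    t·PV        t(t+1)·PV
  1       687.50       670.0780       670.0780       1,340.1559
  2       687.50       653.0974     1,306.1949       3,918.5846
  3       687.50       636.5472     1,909.6416       7,638.5665
  4       687.50       620.4164     2,481.6655      12,408.3277
  5       687.50       604.6943     3,023.4717      18,140.8300
  6       687.50       589.3707     3,536.2242      24,753.5692
  7       687.50       574.4354     4,021.0476      32,168.3810
  8    25,687.50    20,919.0979   167,352.7834   1,506,175.0509
  Σ                 25,267.7373   184,301.1069   1,606,543.4660
P = 25,267.7373.
Convexity = Σ t(t+1)·PV / [P·(1+y)²] = 1,606,543.4660 / (25,267.7373 × 1.052676) = 60.39923.

60.40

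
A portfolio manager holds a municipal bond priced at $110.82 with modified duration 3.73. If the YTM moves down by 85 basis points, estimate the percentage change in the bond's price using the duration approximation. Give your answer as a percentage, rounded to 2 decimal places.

Duration approximation: ΔP/P ≈ -D_mod · Δy = -3.73 × (-0.0085) = +0.031705.
As a percentage: +3.1705%.

+3.17%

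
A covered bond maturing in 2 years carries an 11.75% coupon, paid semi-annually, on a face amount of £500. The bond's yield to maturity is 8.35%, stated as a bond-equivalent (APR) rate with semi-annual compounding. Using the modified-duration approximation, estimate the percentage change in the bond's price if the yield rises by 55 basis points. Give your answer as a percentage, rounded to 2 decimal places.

-0.97%

Periodic yield y = 0.04175. Modified duration first:
  t   CF        PV=CF/(1+0.04175)^t    t·PV
  1       29.375        28.1977        28.1977
  2       29.375        27.0677        54.1353
  3       29.375        25.9829        77.9487
  4      529.375       449.4790     1,797.9159
  Σ                    530.7273     1,958.1977
P = 530.7273; D_Mac = 3.68965 half-year periods = 1.84482 yrs; D_mod = 1.84482/(1+0.04175) = 1.77089 yrs.
ΔP/P ≈ -D_mod · Δy = -1.77089 × (+0.0055) = -0.009740 = -0.9740%.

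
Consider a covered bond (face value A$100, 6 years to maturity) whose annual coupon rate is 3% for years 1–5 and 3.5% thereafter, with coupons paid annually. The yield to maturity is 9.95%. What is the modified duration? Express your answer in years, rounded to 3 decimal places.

Periodic yield y = 0.0995. First find Macaulay duration:
  t   CF        PV=CF/(1+0.0995)^t    t·PV
  1         3.00         2.7285         2.7285
  2         3.00         2.4816         4.9632
  3         3.00         2.2570         6.7711
  4         3.00         2.0528         8.2111
  5         3.00         1.8670         9.3350
  6       103.50        58.5826       351.4958
  Σ                     69.9695       383.5047
P = 69.9695; Macaulay duration = 383.5047 / 69.9695 = 5.48102 years.
Modified duration = D_Mac / (1 + y) = 5.48102 / 1.0995 = 4.98501 years.

4.985 years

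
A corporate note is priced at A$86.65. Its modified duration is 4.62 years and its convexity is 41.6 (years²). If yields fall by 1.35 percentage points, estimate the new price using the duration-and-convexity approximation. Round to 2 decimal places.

Duration effect: -D_mod·Δy = -4.62 × (-0.0135) = +0.062370
Convexity effect: ½·C·(Δy)² = 0.5 × 41.6 × (-0.0135)² = +0.0037908
ΔP/P ≈ +0.062370 + 0.0037908 = +0.0661608
New price ≈ 86.65 × (1 + 0.0661608) = 92.38283332.

A$92.38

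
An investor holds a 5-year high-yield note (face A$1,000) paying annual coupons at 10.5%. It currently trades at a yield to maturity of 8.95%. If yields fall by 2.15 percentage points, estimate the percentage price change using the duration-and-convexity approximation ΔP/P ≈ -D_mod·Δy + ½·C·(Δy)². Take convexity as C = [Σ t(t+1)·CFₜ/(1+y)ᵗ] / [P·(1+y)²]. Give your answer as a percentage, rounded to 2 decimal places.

+8.67%

With y = 0.0895:
  t   CF        PV=CF/(1+0.0895)^t    t·PV        t(t+1)·PV
  1       105.00        96.3745        96.3745         192.7490
  2       105.00        88.4575       176.9151         530.7452
  3       105.00        81.1909       243.5728         974.2913
  4       105.00        74.5213       298.0852       1,490.4258
  5     1,105.00       719.8236     3,599.1182      21,594.7092
  Σ                  1,060.3679     4,414.0657      24,782.9205
P = 1,060.3679; D_Mac = 4.16277 yrs; D_mod = 3.82081 yrs; C = 19.68981.
Duration effect: -3.82081 × (-0.0215) = +0.082147
Convexity effect: 0.5 × 19.68981 × (-0.0215)² = +0.0045508
ΔP/P ≈ +0.082147 + 0.0045508 = +0.086698 = +8.6698%.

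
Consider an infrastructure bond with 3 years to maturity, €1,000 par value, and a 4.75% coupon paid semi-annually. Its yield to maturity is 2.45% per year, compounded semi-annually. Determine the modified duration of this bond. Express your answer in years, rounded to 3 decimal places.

2.803 years

Periodic yield y = 0.01225. First find Macaulay duration:
  t   CF        PV=CF/(1+0.01225)^t    t·PV
  1        23.75        23.4626        23.4626
  2        23.75        23.1786        46.3573
  3        23.75        22.8981        68.6944
  4        23.75        22.6210        90.4841
  5        23.75        22.3473       111.7364
  6     1,023.75       951.6280     5,709.7679
  Σ                  1,066.1357     6,050.5027
P = 1,066.1357; Macaulay duration = 6,050.5027 / 1,066.1357 = 5.67517 half-year periods = 2.83759 years.
Modified duration = D_Mac / (1 + y) = 2.83759 / 1.01225 = 2.80325 years.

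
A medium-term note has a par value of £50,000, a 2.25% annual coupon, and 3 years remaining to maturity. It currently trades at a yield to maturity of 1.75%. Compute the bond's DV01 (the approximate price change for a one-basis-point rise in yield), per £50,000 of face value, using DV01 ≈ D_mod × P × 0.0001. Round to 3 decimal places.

£14.632

Periodic yield y = 0.0175.
  t   CF        PV=CF/(1+0.0175)^t    t·PV
  1     1,125.00     1,105.6511     1,105.6511
  2     1,125.00     1,086.6350     2,173.2700
  3    51,125.00    48,532.2099   145,596.6297
  Σ                 50,724.4960   148,875.5508
P = 50,724.4960; D_Mac = 2.93498 yrs; D_mod = 2.88450 yrs.
DV01 ≈ 2.88450 × 50,724.4960 × 0.0001 = 14.631504.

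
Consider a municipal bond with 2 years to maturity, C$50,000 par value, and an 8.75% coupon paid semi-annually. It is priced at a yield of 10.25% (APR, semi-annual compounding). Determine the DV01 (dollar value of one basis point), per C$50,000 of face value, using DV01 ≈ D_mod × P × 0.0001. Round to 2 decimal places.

C$8.69

Periodic yield y = 0.05125.
  t   CF        PV=CF/(1+0.05125)^t    t·PV
  1     2,187.50     2,080.8561     2,080.8561
  2     2,187.50     1,979.4113     3,958.8226
  3     2,187.50     1,882.9121     5,648.7362
  4    52,187.50    42,730.9411   170,923.7643
  Σ                 48,674.1206   182,612.1792
P = 48,674.1206; D_Mac = 3.75173 half-year periods = 1.87587 yrs; D_mod = 1.78441 yrs.
DV01 ≈ 1.78441 × 48,674.1206 × 0.0001 = 8.685478.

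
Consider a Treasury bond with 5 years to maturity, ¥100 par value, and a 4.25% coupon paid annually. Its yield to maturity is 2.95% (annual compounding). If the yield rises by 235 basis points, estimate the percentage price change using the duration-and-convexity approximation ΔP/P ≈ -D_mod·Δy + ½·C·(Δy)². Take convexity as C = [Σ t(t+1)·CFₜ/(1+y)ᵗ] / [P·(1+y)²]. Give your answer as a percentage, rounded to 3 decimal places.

With y = 0.0295:
  t   CF        PV=CF/(1+0.0295)^t    t·PV        t(t+1)·PV
  1         4.25         4.1282         4.1282           8.2564
  2         4.25         4.0099         8.0198          24.0595
  3         4.25         3.8950        11.6851          46.7403
  4         4.25         3.7834        15.1336          75.6682
  5       104.25        90.1456       450.7278       2,704.3666
  Σ                    105.9621       489.6945       2,859.0911
P = 105.9621; D_Mac = 4.62141 yrs; D_mod = 4.48899 yrs; C = 25.45802.
Duration effect: -4.48899 × (+0.0235) = -0.105491
Convexity effect: 0.5 × 25.45802 × (0.0235)² = +0.0070296
ΔP/P ≈ -0.105491 + 0.0070296 = -0.098462 = -9.8462%.

-9.846%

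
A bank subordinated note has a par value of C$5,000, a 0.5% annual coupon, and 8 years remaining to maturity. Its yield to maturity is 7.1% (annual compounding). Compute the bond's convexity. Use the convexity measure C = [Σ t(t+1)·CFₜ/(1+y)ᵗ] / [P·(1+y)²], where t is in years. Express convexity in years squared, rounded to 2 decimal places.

60.83

With y = 0.071:
  t   CF        PV=CF/(1+0.071)^t    t·PV        t(t+1)·PV
  1        25.00        23.3427        23.3427          46.6853
  2        25.00        21.7952        43.5904         130.7713
  3        25.00        20.3503        61.0510         244.2040
  4        25.00        19.0012        76.0050         380.0250
  5        25.00        17.7416        88.7080         532.2478
  6        25.00        16.5654        99.3927         695.7488
  7        25.00        15.4673       108.2709         866.1672
  8     5,025.00     2,902.8213    23,222.5703     209,003.1328
  Σ                  3,037.0851    23,722.9310     211,898.9822
P = 3,037.0851.
Convexity = Σ t(t+1)·PV / [P·(1+y)²] = 211,898.9822 / (3,037.0851 × 1.147041) = 60.82652.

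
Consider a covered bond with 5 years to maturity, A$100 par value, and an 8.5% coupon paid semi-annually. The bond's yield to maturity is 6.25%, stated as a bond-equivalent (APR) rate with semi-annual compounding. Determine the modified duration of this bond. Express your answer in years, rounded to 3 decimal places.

4.091 years

Periodic yield y = 0.03125. First find Macaulay duration:
  t   CF        PV=CF/(1+0.03125)^t    t·PV
  1         4.25         4.1212         4.1212
  2         4.25         3.9963         7.9927
  3         4.25         3.8752        11.6257
  4         4.25         3.7578        15.0312
  5         4.25         3.6439        18.2196
  6         4.25         3.5335        21.2010
  7         4.25         3.4264        23.9850
  8         4.25         3.3226        26.5807
  9         4.25         3.2219        28.9972
  10      104.25        76.6366       766.3664
  Σ                    109.5355       924.1206
P = 109.5355; Macaulay duration = 924.1206 / 109.5355 = 8.43672 half-year periods = 4.21836 years.
Modified duration = D_Mac / (1 + y) = 4.21836 / 1.03125 = 4.09053 years.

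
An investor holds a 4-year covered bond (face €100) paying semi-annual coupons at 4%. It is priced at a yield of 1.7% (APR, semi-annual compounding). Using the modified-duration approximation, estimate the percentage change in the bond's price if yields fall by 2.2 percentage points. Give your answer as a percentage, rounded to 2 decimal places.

Periodic yield y = 0.0085. Modified duration first:
  t   CF        PV=CF/(1+0.0085)^t    t·PV
  1         2.00         1.9831         1.9831
  2         2.00         1.9664         3.9329
  3         2.00         1.9499         5.8496
  4         2.00         1.9334         7.7337
  5         2.00         1.9171         9.5856
  6         2.00         1.9010        11.4058
  7         2.00         1.8849        13.1946
  8       102.00        95.3220       762.5757
  Σ                    108.8578       816.2609
P = 108.8578; D_Mac = 7.49841 half-year periods = 3.74921 yrs; D_mod = 3.74921/(1+0.0085) = 3.71761 yrs.
ΔP/P ≈ -D_mod · Δy = -3.71761 × (-0.022) = +0.081787 = +8.1787%.

+8.18%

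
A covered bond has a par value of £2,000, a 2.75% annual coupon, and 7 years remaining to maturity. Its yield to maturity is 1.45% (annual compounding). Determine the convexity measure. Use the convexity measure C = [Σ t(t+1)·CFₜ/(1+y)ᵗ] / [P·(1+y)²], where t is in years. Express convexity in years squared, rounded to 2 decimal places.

49.12

With y = 0.0145:
  t   CF        PV=CF/(1+0.0145)^t    t·PV        t(t+1)·PV
  1        55.00        54.2139        54.2139         108.4278
  2        55.00        53.4390       106.8781         320.6342
  3        55.00        52.6752       158.0257         632.1029
  4        55.00        51.9224       207.6895       1,038.4473
  5        55.00        51.1803       255.9013       1,535.4076
  6        55.00        50.4487       302.6925       2,118.8474
  7     2,055.00     1,858.0075    13,006.0526     104,048.4209
  Σ                  2,171.8871    14,091.4535     109,802.2881
P = 2,171.8871.
Convexity = Σ t(t+1)·PV / [P·(1+y)²] = 109,802.2881 / (2,171.8871 × 1.029210) = 49.12132.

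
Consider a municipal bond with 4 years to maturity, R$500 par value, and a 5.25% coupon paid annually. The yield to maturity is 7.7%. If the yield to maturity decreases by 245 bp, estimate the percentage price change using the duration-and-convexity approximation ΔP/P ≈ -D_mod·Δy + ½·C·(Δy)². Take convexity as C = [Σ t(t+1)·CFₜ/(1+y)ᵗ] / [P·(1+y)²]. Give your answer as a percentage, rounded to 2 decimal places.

+8.87%

With y = 0.077:
  t   CF        PV=CF/(1+0.077)^t    t·PV        t(t+1)·PV
  1        26.25        24.3733        24.3733          48.7465
  2        26.25        22.6307        45.2614         135.7842
  3        26.25        21.0127        63.0381         252.1526
  4       526.25       391.1374     1,564.5494       7,822.7471
  Σ                    459.1540     1,697.2222       8,259.4304
P = 459.1540; D_Mac = 3.69641 yrs; D_mod = 3.43214 yrs; C = 15.50816.
Duration effect: -3.43214 × (-0.0245) = +0.084087
Convexity effect: 0.5 × 15.50816 × (-0.0245)² = +0.0046544
ΔP/P ≈ +0.084087 + 0.0046544 = +0.088742 = +8.8742%.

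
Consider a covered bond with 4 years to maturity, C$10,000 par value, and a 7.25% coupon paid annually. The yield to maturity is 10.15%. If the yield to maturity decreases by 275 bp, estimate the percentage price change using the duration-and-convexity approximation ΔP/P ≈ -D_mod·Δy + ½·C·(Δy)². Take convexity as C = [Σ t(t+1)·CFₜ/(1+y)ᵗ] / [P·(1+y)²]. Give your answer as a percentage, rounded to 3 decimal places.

+9.505%

With y = 0.1015:
  t   CF        PV=CF/(1+0.1015)^t    t·PV        t(t+1)·PV
  1       725.00       658.1934       658.1934       1,316.3867
  2       725.00       597.5428     1,195.0856       3,585.2567
  3       725.00       542.4810     1,627.4429       6,509.7716
  4    10,725.00     7,285.4989    29,141.9955     145,709.9773
  Σ                  9,083.7160    32,622.7173     157,121.3923
P = 9,083.7160; D_Mac = 3.59134 yrs; D_mod = 3.26041 yrs; C = 14.25617.
Duration effect: -3.26041 × (-0.0275) = +0.089661
Convexity effect: 0.5 × 14.25617 × (-0.0275)² = +0.0053906
ΔP/P ≈ +0.089661 + 0.0053906 = +0.095052 = +9.5052%.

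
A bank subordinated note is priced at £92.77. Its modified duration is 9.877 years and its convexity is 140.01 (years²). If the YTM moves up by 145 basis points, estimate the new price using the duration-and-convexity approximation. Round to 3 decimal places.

Duration effect: -D_mod·Δy = -9.877 × (+0.0145) = -0.1432165
Convexity effect: ½·C·(Δy)² = 0.5 × 140.01 × (0.0145)² = +0.01471855125
ΔP/P ≈ -0.1432165 + 0.01471855125 = -0.12849794875
New price ≈ 92.77 × (1 - 0.12849794875) = 80.8492452944625.

£80.849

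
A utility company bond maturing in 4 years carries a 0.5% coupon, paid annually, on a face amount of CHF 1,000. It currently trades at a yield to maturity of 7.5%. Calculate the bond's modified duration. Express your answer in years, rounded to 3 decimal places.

3.689 years

Periodic yield y = 0.075. First find Macaulay duration:
  t   CF        PV=CF/(1+0.075)^t    t·PV
  1         5.00         4.6512         4.6512
  2         5.00         4.3267         8.6533
  3         5.00         4.0248        12.0744
  4     1,005.00       752.5445     3,010.1781
  Σ                    765.5472     3,035.5570
P = 765.5472; Macaulay duration = 3,035.5570 / 765.5472 = 3.96521 years.
Modified duration = D_Mac / (1 + y) = 3.96521 / 1.075 = 3.68857 years.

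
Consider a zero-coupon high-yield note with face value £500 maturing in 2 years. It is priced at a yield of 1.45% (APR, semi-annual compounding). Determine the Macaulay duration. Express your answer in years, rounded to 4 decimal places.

2.0000 years

A zero-coupon bond has a single cash flow at maturity, so its Macaulay duration equals its maturity: 2 years.
(Equivalently: 4 semi-annual periods ÷ 2 = 2 years.)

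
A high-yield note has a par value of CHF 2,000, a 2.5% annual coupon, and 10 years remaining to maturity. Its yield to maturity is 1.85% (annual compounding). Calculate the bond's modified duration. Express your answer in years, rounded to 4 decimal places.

8.8422 years

Periodic yield y = 0.0185. First find Macaulay duration:
  t   CF        PV=CF/(1+0.0185)^t    t·PV
  1        50.00        49.0918        49.0918
  2        50.00        48.2001        96.4002
  3        50.00        47.3246       141.9738
  4        50.00        46.4650       185.8600
  5        50.00        45.6210       228.1050
  6        50.00        44.7923       268.7541
  7        50.00        43.9787       307.8512
  8        50.00        43.1799       345.4393
  9        50.00        42.3956       381.5603
  10    2,050.00     1,706.6463    17,066.4632
  Σ                  2,117.6954    19,071.4988
P = 2,117.6954; Macaulay duration = 19,071.4988 / 2,117.6954 = 9.00578 years.
Modified duration = D_Mac / (1 + y) = 9.00578 / 1.0185 = 8.84220 years.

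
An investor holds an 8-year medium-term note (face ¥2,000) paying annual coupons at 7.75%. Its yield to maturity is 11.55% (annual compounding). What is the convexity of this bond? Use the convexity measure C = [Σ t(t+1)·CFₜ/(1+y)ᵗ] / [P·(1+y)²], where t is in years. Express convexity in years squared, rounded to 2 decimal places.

39.37

With y = 0.1155:
  t   CF        PV=CF/(1+0.1155)^t    t·PV        t(t+1)·PV
  1       155.00       138.9511       138.9511         277.9023
  2       155.00       124.5640       249.1280         747.3840
  3       155.00       111.6665       334.9996       1,339.9982
  4       155.00       100.1045       400.4178       2,002.0891
  5       155.00        89.7395       448.6977       2,692.1861
  6       155.00        80.4478       482.6869       3,378.8082
  7       155.00        72.1182       504.8272       4,038.6173
  8     2,155.00       898.8572     7,190.8572      64,717.7148
  Σ                  1,616.4488     9,750.5655      79,194.7000
P = 1,616.4488.
Convexity = Σ t(t+1)·PV / [P·(1+y)²] = 79,194.7000 / (1,616.4488 × 1.244340) = 39.37268.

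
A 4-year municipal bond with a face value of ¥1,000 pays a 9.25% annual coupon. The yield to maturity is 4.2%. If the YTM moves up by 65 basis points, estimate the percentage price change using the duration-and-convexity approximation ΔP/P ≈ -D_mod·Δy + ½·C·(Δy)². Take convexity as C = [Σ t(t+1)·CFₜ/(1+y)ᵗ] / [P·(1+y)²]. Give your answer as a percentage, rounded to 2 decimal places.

With y = 0.042:
  t   CF        PV=CF/(1+0.042)^t    t·PV        t(t+1)·PV
  1        92.50        88.7716        88.7716         177.5432
  2        92.50        85.1935       170.3869         511.1608
  3        92.50        81.7596       245.2787         981.1148
  4     1,092.50       926.7243     3,706.8974      18,534.4868
  Σ                  1,182.4490     4,211.3346      20,204.3056
P = 1,182.4490; D_Mac = 3.56154 yrs; D_mod = 3.41798 yrs; C = 15.73715.
Duration effect: -3.41798 × (+0.0065) = -0.022217
Convexity effect: 0.5 × 15.73715 × (0.0065)² = +0.0003324
ΔP/P ≈ -0.022217 + 0.0003324 = -0.021884 = -2.1884%.

-2.19%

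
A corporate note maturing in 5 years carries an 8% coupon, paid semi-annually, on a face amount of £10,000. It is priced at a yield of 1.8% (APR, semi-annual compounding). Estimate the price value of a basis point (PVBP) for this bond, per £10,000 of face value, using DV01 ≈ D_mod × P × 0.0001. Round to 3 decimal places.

Periodic yield y = 0.009.
  t   CF        PV=CF/(1+0.009)^t    t·PV
  1       400.00       396.4321       396.4321
  2       400.00       392.8960       785.7921
  3       400.00       389.3915     1,168.1746
  4       400.00       385.9183     1,543.6730
  5       400.00       382.4760     1,912.3799
  6       400.00       379.0644     2,274.3864
  7       400.00       375.6832     2,629.7827
  8       400.00       372.3323     2,978.6580
  9       400.00       369.0112     3,321.1004
  10   10,400.00     9,508.7116    95,087.1163
  Σ                 12,951.9166   112,097.4956
P = 12,951.9166; D_Mac = 8.65490 half-year periods = 4.32745 yrs; D_mod = 4.28885 yrs.
DV01 ≈ 4.28885 × 12,951.9166 × 0.0001 = 5.554881.

£5.555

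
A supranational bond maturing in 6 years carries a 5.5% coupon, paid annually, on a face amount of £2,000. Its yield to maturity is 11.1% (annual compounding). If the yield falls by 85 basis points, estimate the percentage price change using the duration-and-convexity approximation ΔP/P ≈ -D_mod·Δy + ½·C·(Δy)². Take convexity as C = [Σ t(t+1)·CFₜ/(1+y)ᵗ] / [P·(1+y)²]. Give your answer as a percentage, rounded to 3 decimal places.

+4.039%

With y = 0.111:
  t   CF        PV=CF/(1+0.111)^t    t·PV        t(t+1)·PV
  1       110.00        99.0099        99.0099         198.0198
  2       110.00        89.1178       178.2356         534.7069
  3       110.00        80.2141       240.6422         962.5687
  4       110.00        72.1999       288.7995       1,443.9975
  5       110.00        64.9864       324.9319       1,949.5916
  6     2,110.00     1,122.0135     6,732.0813      47,124.5691
  Σ                  1,527.5416     7,863.7005      52,213.4537
P = 1,527.5416; D_Mac = 5.14795 yrs; D_mod = 4.63361 yrs; C = 27.69244.
Duration effect: -4.63361 × (-0.0085) = +0.039386
Convexity effect: 0.5 × 27.69244 × (-0.0085)² = +0.0010004
ΔP/P ≈ +0.039386 + 0.0010004 = +0.040386 = +4.0386%.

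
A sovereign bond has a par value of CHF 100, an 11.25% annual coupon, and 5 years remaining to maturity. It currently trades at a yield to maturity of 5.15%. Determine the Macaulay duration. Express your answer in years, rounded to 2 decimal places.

Periodic yield y = 0.0515. Discount each cash flow and weight by its year:
  t   CF        PV=CF/(1+0.0515)^t    t·PV
  1        11.25        10.6990        10.6990
  2        11.25        10.1750        20.3500
  3        11.25         9.6766        29.0299
  4        11.25         9.2027        36.8108
  5       111.25        86.5473       432.7366
  Σ                    126.3007       529.6263
Price P = Σ PV = 126.3007.
Macaulay duration = Σ(t·PV) / P = 529.6263 / 126.3007 = 4.19338 years.

4.19 years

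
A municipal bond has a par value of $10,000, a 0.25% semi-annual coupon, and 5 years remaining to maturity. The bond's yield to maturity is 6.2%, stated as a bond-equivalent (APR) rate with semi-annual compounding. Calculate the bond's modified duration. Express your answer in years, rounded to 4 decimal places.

Periodic yield y = 0.031. First find Macaulay duration:
  t   CF        PV=CF/(1+0.031)^t    t·PV
  1        12.50        12.1242        12.1242
  2        12.50        11.7596        23.5192
  3        12.50        11.4060        34.2181
  4        12.50        11.0631        44.2522
  5        12.50        10.7304        53.6521
  6        12.50        10.4078        62.4467
  7        12.50        10.0948        70.6639
  8        12.50         9.7913        78.3305
  9        12.50         9.4969        85.4721
  10   10,012.50     7,378.2926    73,782.9264
  Σ                  7,475.1667    74,247.6053
P = 7,475.1667; Macaulay duration = 74,247.6053 / 7,475.1667 = 9.93257 half-year periods = 4.96628 years.
Modified duration = D_Mac / (1 + y) = 4.96628 / 1.031 = 4.81696 years.

4.8170 years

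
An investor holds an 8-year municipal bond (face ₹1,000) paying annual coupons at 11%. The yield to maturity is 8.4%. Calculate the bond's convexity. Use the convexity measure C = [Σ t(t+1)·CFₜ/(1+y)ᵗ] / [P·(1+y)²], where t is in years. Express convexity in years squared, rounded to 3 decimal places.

39.962

With y = 0.084:
  t   CF        PV=CF/(1+0.084)^t    t·PV        t(t+1)·PV
  1       110.00       101.4760       101.4760         202.9520
  2       110.00        93.6126       187.2251         561.6754
  3       110.00        86.3584       259.0753       1,036.3014
  4       110.00        79.6665       318.6659       1,593.3293
  5       110.00        73.4931       367.4653       2,204.7915
  6       110.00        67.7980       406.7881       2,847.5167
  7       110.00        62.5443       437.8101       3,502.4806
  8     1,110.00       582.2221     4,657.7772      41,919.9946
  Σ                  1,147.1710     6,736.2830      53,869.0415
P = 1,147.1710.
Convexity = Σ t(t+1)·PV / [P·(1+y)²] = 53,869.0415 / (1,147.1710 × 1.175056) = 39.96249.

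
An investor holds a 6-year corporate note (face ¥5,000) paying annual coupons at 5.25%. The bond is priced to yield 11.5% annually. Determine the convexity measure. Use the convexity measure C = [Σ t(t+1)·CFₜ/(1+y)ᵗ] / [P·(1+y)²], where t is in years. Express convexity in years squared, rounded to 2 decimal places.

With y = 0.115:
  t   CF        PV=CF/(1+0.115)^t    t·PV        t(t+1)·PV
  1       262.50       235.4260       235.4260         470.8520
  2       262.50       211.1444       422.2888       1,266.8664
  3       262.50       189.3672       568.1015       2,272.4061
  4       262.50       169.8360       679.3441       3,396.7207
  5       262.50       152.3193       761.5966       4,569.5794
  6     5,262.50     2,738.6902    16,432.1411     115,024.9876
  Σ                  3,696.7831    19,098.8981     127,001.4122
P = 3,696.7831.
Convexity = Σ t(t+1)·PV / [P·(1+y)²] = 127,001.4122 / (3,696.7831 × 1.243225) = 27.63343.

27.63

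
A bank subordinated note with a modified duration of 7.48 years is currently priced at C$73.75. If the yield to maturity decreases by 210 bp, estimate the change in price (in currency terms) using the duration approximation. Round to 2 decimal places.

Duration approximation: ΔP/P ≈ -D_mod · Δy = -7.48 × (-0.021) = +0.157080.
ΔP ≈ 73.75 × (+0.157080) = +11.58465.

+C$11.58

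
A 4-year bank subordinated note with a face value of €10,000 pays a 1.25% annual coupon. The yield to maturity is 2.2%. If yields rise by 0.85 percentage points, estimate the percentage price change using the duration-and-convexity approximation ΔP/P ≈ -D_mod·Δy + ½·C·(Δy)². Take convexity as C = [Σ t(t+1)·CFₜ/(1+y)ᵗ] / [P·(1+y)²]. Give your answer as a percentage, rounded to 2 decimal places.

With y = 0.022:
  t   CF        PV=CF/(1+0.022)^t    t·PV        t(t+1)·PV
  1       125.00       122.3092       122.3092         244.6184
  2       125.00       119.6763       239.3526         718.0579
  3       125.00       117.1001       351.3003       1,405.2014
  4    10,125.00     9,280.9290    37,123.7159     185,618.5793
  Σ                  9,640.0146    37,836.6780     187,986.4570
P = 9,640.0146; D_Mac = 3.92496 yrs; D_mod = 3.84047 yrs; C = 18.67012.
Duration effect: -3.84047 × (+0.0085) = -0.032644
Convexity effect: 0.5 × 18.67012 × (0.0085)² = +0.0006745
ΔP/P ≈ -0.032644 + 0.0006745 = -0.031970 = -3.1970%.

-3.20%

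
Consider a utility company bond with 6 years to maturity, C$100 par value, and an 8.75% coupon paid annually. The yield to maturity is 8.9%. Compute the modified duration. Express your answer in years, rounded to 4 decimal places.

Periodic yield y = 0.089. First find Macaulay duration:
  t   CF        PV=CF/(1+0.089)^t    t·PV
  1         8.75         8.0349         8.0349
  2         8.75         7.3782        14.7565
  3         8.75         6.7752        20.3257
  4         8.75         6.2215        24.8861
  5         8.75         5.7131        28.5653
  6       108.75        65.2022       391.2130
  Σ                     99.3251       487.7814
P = 99.3251; Macaulay duration = 487.7814 / 99.3251 = 4.91096 years.
Modified duration = D_Mac / (1 + y) = 4.91096 / 1.089 = 4.50960 years.

4.5096 years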